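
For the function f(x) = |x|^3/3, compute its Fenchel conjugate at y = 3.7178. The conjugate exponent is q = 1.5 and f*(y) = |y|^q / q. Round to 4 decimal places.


The conjugate exponent q satisfies 1/p + 1/q = 1.
p = 3, so q = 3/(3 - 1) = 1.5
|y|^q = 3.7178^1.5 = 7.1685
f*(3.7178) = 7.1685 / 1.5 = 4.779


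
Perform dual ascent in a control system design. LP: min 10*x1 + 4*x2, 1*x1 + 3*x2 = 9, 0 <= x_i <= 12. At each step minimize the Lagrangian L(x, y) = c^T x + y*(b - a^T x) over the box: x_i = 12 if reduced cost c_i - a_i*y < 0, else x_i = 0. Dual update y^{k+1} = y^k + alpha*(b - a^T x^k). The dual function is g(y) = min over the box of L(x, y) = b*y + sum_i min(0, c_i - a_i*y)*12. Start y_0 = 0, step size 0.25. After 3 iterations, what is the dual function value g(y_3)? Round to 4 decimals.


Dual ascent for LP: min 10*x1 + 4*x2, 1*x1 + 3*x2 = 9, 0 <= x_i <= 12
Step 1: y^k = 0.0, reduced costs: (10.0, 4.0)
  x^k = (0.0, 0.0), subgradient = b - a^T x = 9.0
  y^{k+1} = 0.0 + 0.25*9.0 = 2.25
Step 2: y^k = 2.25, reduced costs: (7.75, -2.75)
  x^k = (0.0, 12.0), subgradient = b - a^T x = -27.0
  y^{k+1} = 2.25 + 0.25*-27.0 = -4.5
Step 3: y^k = -4.5, reduced costs: (14.5, 17.5)
  x^k = (0.0, 0.0), subgradient = b - a^T x = 9.0
  y^{k+1} = -4.5 + 0.25*9.0 = -2.25
Dual objective at y_3 = -2.25: reduced costs (12.25, 10.75), box minimizer x = (0.0, 0.0)
g(y_3) = b*y + (c1 - a1*y)*x1 + (c2 - a2*y)*x2 = 9*(-2.25) + 12.25*0.0 + 10.75*0.0 = -20.25 + 0.0 + 0.0 = -20.25


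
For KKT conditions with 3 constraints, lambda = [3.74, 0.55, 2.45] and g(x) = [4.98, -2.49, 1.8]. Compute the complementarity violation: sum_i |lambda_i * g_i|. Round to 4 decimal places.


KKT complementary slackness check:
lambda_1 * g_1 = 3.74 * 4.98 = 18.6252
lambda_2 * g_2 = 0.55 * -2.49 = -1.3695
lambda_3 * g_3 = 2.45 * 1.8 = 4.41
Total violation = 18.6252 + 1.3695 + 4.41 = 24.4047


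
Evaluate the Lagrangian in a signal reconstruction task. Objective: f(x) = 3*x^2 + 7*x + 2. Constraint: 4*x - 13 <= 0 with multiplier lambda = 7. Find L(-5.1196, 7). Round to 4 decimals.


Step 1: Evaluate f(x).
f(-5.1196) = 3*(-5.1196)^2 + 7*(-5.1196) + 2 = 44.7937
Step 2: Evaluate g(x).
g(-5.1196) = 4*-5.1196 - 13 = -33.4784
Step 3: Compute Lagrangian.
L = 44.7937 + 7*-33.4784 = -189.5551


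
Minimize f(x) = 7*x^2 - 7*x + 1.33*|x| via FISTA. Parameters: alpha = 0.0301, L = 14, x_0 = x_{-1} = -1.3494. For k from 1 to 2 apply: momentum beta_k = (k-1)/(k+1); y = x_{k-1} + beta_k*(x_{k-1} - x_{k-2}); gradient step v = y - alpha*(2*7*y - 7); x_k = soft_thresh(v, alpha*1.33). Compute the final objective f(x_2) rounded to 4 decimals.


FISTA on f(x) = 7*x^2 - 7*x + 1.33*|x|
L = 14, alpha = 0.0301
Iteration 1: beta = 0.0, y = -1.3494 + 0.0*(-1.3494 + 1.3494) = -1.3494
  grad(y) = -25.8916, v = y - alpha*grad = -0.5701
  prox(v) = soft_thresh(-0.5701, 0.04) = -0.53
Iteration 2: beta = 0.3333, y = -0.53 + 0.3333*(-0.53 + 1.3494) = -0.2569
  grad(y) = -10.5967, v = y - alpha*grad = 0.0621
  prox(v) = soft_thresh(0.0621, 0.04) = 0.022
f(x_2) = 7*0.022^2 - 7*0.022 + 1.33*|0.022| = -0.1215


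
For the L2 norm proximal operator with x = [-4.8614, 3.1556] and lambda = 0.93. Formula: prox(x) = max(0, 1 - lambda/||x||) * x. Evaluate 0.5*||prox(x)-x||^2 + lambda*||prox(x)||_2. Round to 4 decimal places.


Step 1: Compute ||x||.
||x|| = 5.7958
Step 2: Compute scaling factor.
scale = max(0, 1 - 0.93/5.7958) = 0.8395
Step 3: prox(x) = [-4.0813, 2.6492]
||prox(x)|| = 4.8658
Step 4: Proximal objective.
0.5*||prox-x||^2 = 0.4325
lambda*||prox|| = 4.5252
Total = 4.9576


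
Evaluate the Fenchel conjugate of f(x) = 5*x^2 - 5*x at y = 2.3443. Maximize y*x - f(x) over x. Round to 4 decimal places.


f*(y) = sup_x {y*x - a*x^2 - b*x} = sup_x {(y-b)*x - a*x^2}
FOC: (y - b) - 2a*x = 0 => x* = (y - b)/(2a)
x* = (2.3443 + 5)/(2*5) = 0.7344
f*(2.3443) = (y-b)^2/(4a) = (2.3443 + 5)^2/(4*5)
= 53.9387/20 = 2.6969


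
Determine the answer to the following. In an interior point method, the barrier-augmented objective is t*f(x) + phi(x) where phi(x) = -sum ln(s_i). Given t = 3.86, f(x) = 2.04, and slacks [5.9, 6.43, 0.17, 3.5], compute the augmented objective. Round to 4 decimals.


Step 1: Compute log-barrier.
ln values: [1.775, 1.861, -1.772, 1.2528]
phi = -(1.775 + 1.861 - 1.772 + 1.2528) = -3.1167
Step 2: Compute augmented objective.
t*f(x) = 3.86*2.04 = 7.8744
Total = 7.8744 - 3.1167 = 4.7577


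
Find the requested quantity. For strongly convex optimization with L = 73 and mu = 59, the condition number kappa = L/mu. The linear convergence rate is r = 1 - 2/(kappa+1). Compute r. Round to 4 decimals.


Step 1: Compute the condition number.
kappa = L/mu = 73/59 = 1.2373
Step 2: Compute the convergence rate.
r = 1 - 2/(kappa + 1) = 1 - 2*mu/(L + mu) = (L - mu)/(L + mu) = 14/132 = 0.1061


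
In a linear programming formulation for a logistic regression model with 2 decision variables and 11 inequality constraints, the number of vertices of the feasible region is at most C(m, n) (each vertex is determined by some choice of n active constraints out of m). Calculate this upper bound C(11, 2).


Each vertex corresponds to some choice of n active constraints out of m, so the number of vertices is at most C(m, n) = m! / (n!(m-n)!).
m = 11, n = 2
Numerator: 11 * 10
Denominator: 2! = 2
C(11, 2) = 55


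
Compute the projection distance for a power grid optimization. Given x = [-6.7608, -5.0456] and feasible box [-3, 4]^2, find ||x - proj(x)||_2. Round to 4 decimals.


Project each component onto [-3, 4].
clip(-6.7608) = -3.0, clip(-5.0456) = -3.0
Projection = [-3.0, -3.0]
Squared diffs: [14.1436, 4.1845]
Distance = sqrt(18.3281) = 4.2811


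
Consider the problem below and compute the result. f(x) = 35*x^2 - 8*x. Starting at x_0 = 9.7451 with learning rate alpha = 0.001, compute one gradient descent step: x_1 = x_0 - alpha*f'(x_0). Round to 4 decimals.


We compute the gradient at x_0 and apply the update.
f'(x) = 70*x - 8
f'(9.7451) = 70*9.7451 - 8 = 674.157
x_1 = 9.7451 - 0.001*674.157 = 9.0709


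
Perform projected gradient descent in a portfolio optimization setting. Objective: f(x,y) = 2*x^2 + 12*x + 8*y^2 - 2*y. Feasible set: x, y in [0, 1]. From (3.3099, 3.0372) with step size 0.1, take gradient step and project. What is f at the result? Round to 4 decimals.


Step 1: Compute gradient at (3.3099, 3.0372).
grad_x = 2*2*3.3099 + 12 = 25.2396
grad_y = 2*8*3.0372 - 2 = 46.5952
Step 2: Gradient step.
x_raw = 3.3099 - 0.1*25.2396 = 0.7859
y_raw = 3.0372 - 0.1*46.5952 = -1.6223
Step 3: Project onto [0, 1].
x_proj = clip(0.7859) = 0.7859
y_proj = clip(-1.6223) = 0.0
Step 4: Evaluate f.
f(0.7859, 0.0) = 10.6667


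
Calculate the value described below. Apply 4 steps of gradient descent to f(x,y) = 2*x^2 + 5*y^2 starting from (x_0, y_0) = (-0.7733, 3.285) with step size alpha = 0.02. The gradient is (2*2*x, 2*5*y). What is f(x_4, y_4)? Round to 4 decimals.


Gradient descent on f(x,y) = 2*x^2 + 5*y^2.
Starting point: (-0.7733, 3.285), alpha = 0.02
Step 1: grad_x = 2*2*-0.7733 = -3.0932, grad_y = 2*5*3.285 = 32.85
  x_1 = -0.7733 - 0.02*-3.0932 = -0.7114
  y_1 = 3.285 - 0.02*32.85 = 2.628
Step 2: grad_x = 2*2*-0.7114 = -2.8457, grad_y = 2*5*2.628 = 26.28
  x_2 = -0.7114 - 0.02*-2.8457 = -0.6545
  y_2 = 2.628 - 0.02*26.28 = 2.1024
Step 3: grad_x = 2*2*-0.6545 = -2.6181, grad_y = 2*5*2.1024 = 21.024
  x_3 = -0.6545 - 0.02*-2.6181 = -0.6022
  y_3 = 2.1024 - 0.02*21.024 = 1.6819
Step 4: grad_x = 2*2*-0.6022 = -2.4086, grad_y = 2*5*1.6819 = 16.8192
  x_4 = -0.6022 - 0.02*-2.4086 = -0.554
  y_4 = 1.6819 - 0.02*16.8192 = 1.3455
f(-0.554, 1.3455) = 2*(-0.554)^2 + 5*1.3455^2 = 9.6661


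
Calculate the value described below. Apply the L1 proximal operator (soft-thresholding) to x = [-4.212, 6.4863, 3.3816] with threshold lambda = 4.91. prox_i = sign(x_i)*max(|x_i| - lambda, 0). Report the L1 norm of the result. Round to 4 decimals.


Soft-thresholding with lambda = 4.91:
prox(-4.212) = sign(-4.212)*max(|-4.212| - 4.91, 0) = 0.0
prox(6.4863) = sign(6.4863)*max(|6.4863| - 4.91, 0) = 1.5763
prox(3.3816) = sign(3.3816)*max(|3.3816| - 4.91, 0) = 0.0
prox(x) = [0.0, 1.5763, 0.0]
||prox(x)||_1 = 0.0 + 1.5763 + 0.0 = 1.5763


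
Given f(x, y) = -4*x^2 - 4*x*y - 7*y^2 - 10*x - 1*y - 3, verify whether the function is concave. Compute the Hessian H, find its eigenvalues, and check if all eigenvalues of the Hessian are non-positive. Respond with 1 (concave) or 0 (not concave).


The Hessian of f(x,y) = -4*x^2 - 4*x*y - 7*y^2 - 10*x - 1*y - 3 is:
H = [[-8, -4], [-4, -14]]
Trace = -8 - 14 = -22
Determinant = -8*-14 - (-4)^2 = 96
Discriminant = (-22)^2 - 4*96 = 100.0
Eigenvalues: lambda_1 = -16.0, lambda_2 = -6.0
The function is concave.

1


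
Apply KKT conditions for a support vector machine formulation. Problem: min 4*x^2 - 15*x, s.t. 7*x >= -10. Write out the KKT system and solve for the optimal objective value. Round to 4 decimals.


Step 1: Try lambda = 0 (constraint inactive).
Stationarity: 2*4*x - 15 = 0
x* = 15/(2*4) = 1.875
Check constraint: 7*1.875 = 13.125 >= -10 -- satisfied.
Step 2: Compute optimal value.
f(x*) = 4*1.875^2 - 15*1.875 = -14.0625


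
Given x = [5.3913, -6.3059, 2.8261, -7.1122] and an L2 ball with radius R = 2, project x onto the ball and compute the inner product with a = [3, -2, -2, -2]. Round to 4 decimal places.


Step 1: Compute ||x|| (intermediates to 6 decimals).
||x|| = sqrt(5.3913^2 + (-6.3059)^2 + 2.8261^2 + (-7.1122)^2) = 11.287193
Step 2: Project.
Since ||x|| > R, scale = R/||x|| = 2/11.287193 = 0.177192, proj(x) = scale * x
proj(x) = [0.955295, -1.117355, 0.500762, -1.260225]
Step 3: Dot product.
a^T * proj(x) = 3*0.955295 - 2*(-1.117355) - 2*0.500762 - 2*(-1.260225) = 6.6195


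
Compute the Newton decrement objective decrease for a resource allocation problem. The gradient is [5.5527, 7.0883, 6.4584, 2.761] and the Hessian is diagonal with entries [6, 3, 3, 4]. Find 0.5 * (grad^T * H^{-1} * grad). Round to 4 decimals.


Step 1: H is diagonal, so H^(-1) * g = [0.9255, 2.3628, 2.1528, 0.6903].
Step 2: g^T H^(-1) g = sum_i g_i^2 / H_ii
  = (5.5527)^2/6 + (7.0883)^2/3 + (6.4584)^2/3 + (2.761)^2/4
  = 5.1387 + 16.748 + 13.9036 + 1.9058 = 37.6962
Step 3: Objective decrease = 0.5 * g^T H^(-1) g = 18.8481


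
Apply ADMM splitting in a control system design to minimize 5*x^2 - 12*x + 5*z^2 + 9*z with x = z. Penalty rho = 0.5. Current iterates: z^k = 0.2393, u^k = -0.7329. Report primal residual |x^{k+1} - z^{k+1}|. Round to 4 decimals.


ADMM iteration with rho = 0.5, z^k = 0.2393, u^k = -0.7329
Step 1: x-update.
Minimize 5*x^2 - 12*x + (0.5/2)*(x - 0.2393 - 0.7329)^2
FOC: (2*5 + 0.5)*x = 12 + 0.5*(0.2393 + 0.7329)
x^{k+1} = 1.1892
Step 2: z-update.
Minimize 5*z^2 + 9*z + (0.5/2)*(1.1892 - z - 0.7329)^2
FOC: (2*5 + 0.5)*z = -9 + 0.5*(1.1892 - 0.7329)
z^{k+1} = -0.8354
Step 3: u-update.
u^{k+1} = -0.7329 + 1.1892 + 0.8354 = 1.2917
Step 4: Primal residual = |1.1892 + 0.8354| = 2.0246


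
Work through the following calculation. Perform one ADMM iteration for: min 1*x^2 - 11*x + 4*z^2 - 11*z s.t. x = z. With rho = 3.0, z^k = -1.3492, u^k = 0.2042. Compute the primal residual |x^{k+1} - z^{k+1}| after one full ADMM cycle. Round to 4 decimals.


ADMM iteration with rho = 3.0, z^k = -1.3492, u^k = 0.2042
Step 1: x-update.
Minimize 1*x^2 - 11*x + (3.0/2)*(x + 1.3492 + 0.2042)^2
FOC: (2*1 + 3.0)*x = 11 + 3.0*(-1.3492 - 0.2042)
x^{k+1} = 1.268
Step 2: z-update.
Minimize 4*z^2 - 11*z + (3.0/2)*(1.268 - z + 0.2042)^2
FOC: (2*4 + 3.0)*z = 11 + 3.0*(1.268 + 0.2042)
z^{k+1} = 1.4015
Step 3: u-update.
u^{k+1} = 0.2042 + 1.268 - 1.4015 = 0.0707
Step 4: Primal residual = |1.268 - 1.4015| = 0.1335


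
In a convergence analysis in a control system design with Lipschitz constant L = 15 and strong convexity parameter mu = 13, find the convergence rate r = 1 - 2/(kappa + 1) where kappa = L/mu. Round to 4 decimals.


Step 1: Compute the condition number.
kappa = L/mu = 15/13 = 1.1538
Step 2: Compute the convergence rate.
r = 1 - 2/(kappa + 1) = 1 - 2*mu/(L + mu) = (L - mu)/(L + mu) = 2/28 = 0.0714


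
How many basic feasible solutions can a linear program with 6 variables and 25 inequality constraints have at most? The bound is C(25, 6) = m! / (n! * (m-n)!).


Each vertex corresponds to some choice of n active constraints out of m, so the number of vertices is at most C(m, n) = m! / (n!(m-n)!).
m = 25, n = 6
Numerator: 25 * 24 * 23 * 22 * 21 * 20
Denominator: 6! = 720
C(25, 6) = 177100


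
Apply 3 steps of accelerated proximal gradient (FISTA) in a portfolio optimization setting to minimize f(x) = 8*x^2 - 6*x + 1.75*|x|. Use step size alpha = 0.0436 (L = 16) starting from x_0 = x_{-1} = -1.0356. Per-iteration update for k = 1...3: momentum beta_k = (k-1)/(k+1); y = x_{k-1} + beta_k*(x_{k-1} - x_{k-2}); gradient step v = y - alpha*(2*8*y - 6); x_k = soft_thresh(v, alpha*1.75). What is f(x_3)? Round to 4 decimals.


FISTA on f(x) = 8*x^2 - 6*x + 1.75*|x|
L = 16, alpha = 0.0436
Iteration 1: beta = 0.0, y = -1.0356 + 0.0*(-1.0356 + 1.0356) = -1.0356
  grad(y) = -22.5696, v = y - alpha*grad = -0.0516
  prox(v) = soft_thresh(-0.0516, 0.0763) = 0.0
Iteration 2: beta = 0.3333, y = 0.0 + 0.3333*(0.0 + 1.0356) = 0.3452
  grad(y) = -0.4768, v = y - alpha*grad = 0.366
  prox(v) = soft_thresh(0.366, 0.0763) = 0.2897
Iteration 3: beta = 0.5, y = 0.2897 + 0.5*(0.2897 - 0.0) = 0.4345
  grad(y) = 0.9525, v = y - alpha*grad = 0.393
  prox(v) = soft_thresh(0.393, 0.0763) = 0.3167
f(x_3) = 8*0.3167^2 - 6*0.3167 + 1.75*|0.3167| = -0.5436


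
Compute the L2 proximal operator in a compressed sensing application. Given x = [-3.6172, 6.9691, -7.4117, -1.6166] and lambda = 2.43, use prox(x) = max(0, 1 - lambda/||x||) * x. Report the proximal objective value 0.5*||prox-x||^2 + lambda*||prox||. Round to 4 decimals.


Step 1: Compute ||x||.
||x|| = 10.9178
Step 2: Compute scaling factor.
scale = max(0, 1 - 2.43/10.9178) = 0.7774
Step 3: prox(x) = [-2.8121, 5.418, -5.7621, -1.2568]
||prox(x)|| = 8.4878
Step 4: Proximal objective.
0.5*||prox-x||^2 = 2.9525
lambda*||prox|| = 20.6254
Total = 23.5779


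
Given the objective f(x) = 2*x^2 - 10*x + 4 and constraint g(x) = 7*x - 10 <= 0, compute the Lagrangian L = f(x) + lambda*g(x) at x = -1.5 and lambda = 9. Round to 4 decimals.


Step 1: Evaluate f(x).
f(-1.5) = 2*(-1.5)^2 - 10*(-1.5) + 4 = 23.5
Step 2: Evaluate g(x).
g(-1.5) = 7*-1.5 - 10 = -20.5
Step 3: Compute Lagrangian.
L = 23.5 + 9*-20.5 = -161.0


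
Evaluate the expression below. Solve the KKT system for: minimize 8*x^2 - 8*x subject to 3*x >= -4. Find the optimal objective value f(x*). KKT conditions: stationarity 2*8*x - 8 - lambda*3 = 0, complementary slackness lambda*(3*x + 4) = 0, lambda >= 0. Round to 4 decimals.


Step 1: Try lambda = 0 (constraint inactive).
Stationarity: 2*8*x - 8 = 0
x* = 8/(2*8) = 0.5
Check constraint: 3*0.5 = 1.5 >= -4 -- satisfied.
Step 2: Compute optimal value.
f(x*) = 8*0.5^2 - 8*0.5 = -2.0


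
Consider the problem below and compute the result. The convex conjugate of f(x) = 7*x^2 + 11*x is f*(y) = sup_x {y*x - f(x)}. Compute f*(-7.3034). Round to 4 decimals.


f*(y) = sup_x {y*x - a*x^2 - b*x} = sup_x {(y-b)*x - a*x^2}
FOC: (y - b) - 2a*x = 0 => x* = (y - b)/(2a)
x* = (-7.3034 - 11)/(2*7) = -1.3074
f*(-7.3034) = (y-b)^2/(4a) = (-7.3034 - 11)^2/(4*7)
= 335.0145/28 = 11.9648


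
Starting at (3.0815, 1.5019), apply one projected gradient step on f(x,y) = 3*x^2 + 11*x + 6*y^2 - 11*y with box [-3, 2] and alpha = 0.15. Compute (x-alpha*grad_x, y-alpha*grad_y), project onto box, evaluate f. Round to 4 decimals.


Step 1: Compute gradient at (3.0815, 1.5019).
grad_x = 2*3*3.0815 + 11 = 29.489
grad_y = 2*6*1.5019 - 11 = 7.0228
Step 2: Gradient step.
x_raw = 3.0815 - 0.15*29.489 = -1.3419
y_raw = 1.5019 - 0.15*7.0228 = 0.4485
Step 3: Project onto [-3, 2].
x_proj = clip(-1.3419) = -1.3419
y_proj = clip(0.4485) = 0.4485
Step 4: Evaluate f.
f(-1.3419, 0.4485) = -13.0851


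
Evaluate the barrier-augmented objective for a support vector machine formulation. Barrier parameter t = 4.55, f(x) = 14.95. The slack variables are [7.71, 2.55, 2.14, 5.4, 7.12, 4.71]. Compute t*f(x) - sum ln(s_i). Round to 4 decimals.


Step 1: Compute log-barrier.
ln values: [2.0425, 0.9361, 0.7608, 1.6864, 1.9629, 1.5497]
phi = -(2.0425 + 0.9361 + 0.7608 + 1.6864 + 1.9629 + 1.5497) = -8.9384
Step 2: Compute augmented objective.
t*f(x) = 4.55*14.95 = 68.0225
Total = 68.0225 - 8.9384 = 59.0841


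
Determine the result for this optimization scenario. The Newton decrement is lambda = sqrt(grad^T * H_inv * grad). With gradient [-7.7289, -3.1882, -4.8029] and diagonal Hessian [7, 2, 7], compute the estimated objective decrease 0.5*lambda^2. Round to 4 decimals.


Step 1: H is diagonal, so H^(-1) * g = [-1.1041, -1.5941, -0.6861].
Step 2: g^T H^(-1) g = sum_i g_i^2 / H_ii
  = (-7.7289)^2/7 + (-3.1882)^2/2 + (-4.8029)^2/7
  = 8.5337 + 5.0823 + 3.2954 = 16.9114
Step 3: Objective decrease = 0.5 * g^T H^(-1) g = 8.4557


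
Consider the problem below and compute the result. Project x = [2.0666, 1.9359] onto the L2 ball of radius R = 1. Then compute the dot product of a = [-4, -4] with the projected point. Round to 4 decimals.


Step 1: Compute ||x|| (intermediates to 6 decimals).
||x|| = sqrt(2.0666^2 + 1.9359^2) = 2.831703
Step 2: Project.
Since ||x|| > R, scale = R/||x|| = 1/2.831703 = 0.353144, proj(x) = scale * x
proj(x) = [0.729807, 0.683651]
Step 3: Dot product.
a^T * proj(x) = -4*0.729807 - 4*0.683651 = -5.6538


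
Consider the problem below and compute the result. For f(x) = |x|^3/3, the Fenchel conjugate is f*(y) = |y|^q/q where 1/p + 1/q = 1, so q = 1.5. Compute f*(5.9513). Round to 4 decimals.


The conjugate exponent q satisfies 1/p + 1/q = 1.
p = 3, so q = 3/(3 - 1) = 1.5
|y|^q = 5.9513^1.5 = 14.5184
f*(5.9513) = 14.5184 / 1.5 = 9.6789


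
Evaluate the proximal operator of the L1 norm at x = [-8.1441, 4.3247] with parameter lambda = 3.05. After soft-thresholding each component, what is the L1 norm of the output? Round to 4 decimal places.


Soft-thresholding with lambda = 3.05:
prox(-8.1441) = sign(-8.1441)*max(|-8.1441| - 3.05, 0) = -5.0941
prox(4.3247) = sign(4.3247)*max(|4.3247| - 3.05, 0) = 1.2747
prox(x) = [-5.0941, 1.2747]
||prox(x)||_1 = 5.0941 + 1.2747 = 6.3688


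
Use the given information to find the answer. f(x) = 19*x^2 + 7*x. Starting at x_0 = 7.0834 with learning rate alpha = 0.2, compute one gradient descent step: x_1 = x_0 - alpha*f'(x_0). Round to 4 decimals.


We compute the gradient at x_0 and apply the update.
f'(x) = 38*x + 7
f'(7.0834) = 38*7.0834 + 7 = 276.1692
x_1 = 7.0834 - 0.2*276.1692 = -48.1504


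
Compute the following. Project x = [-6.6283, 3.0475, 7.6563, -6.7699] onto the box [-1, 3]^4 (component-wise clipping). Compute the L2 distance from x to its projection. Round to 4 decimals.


Project each component onto [-1, 3].
clip(-6.6283) = -1.0, clip(3.0475) = 3.0, clip(7.6563) = 3.0, clip(-6.7699) = -1.0
Projection = [-1.0, 3.0, 3.0, -1.0]
Squared diffs: [31.6778, 0.0023, 21.6811, 33.2917]
Distance = sqrt(86.6529) = 9.3088


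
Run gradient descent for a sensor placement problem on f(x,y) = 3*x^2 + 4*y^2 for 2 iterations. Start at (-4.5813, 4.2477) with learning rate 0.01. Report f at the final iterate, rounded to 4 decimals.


Gradient descent on f(x,y) = 3*x^2 + 4*y^2.
Starting point: (-4.5813, 4.2477), alpha = 0.01
Step 1: grad_x = 2*3*-4.5813 = -27.4878, grad_y = 2*4*4.2477 = 33.9816
  x_1 = -4.5813 - 0.01*-27.4878 = -4.3064
  y_1 = 4.2477 - 0.01*33.9816 = 3.9079
Step 2: grad_x = 2*3*-4.3064 = -25.8385, grad_y = 2*4*3.9079 = 31.2631
  x_2 = -4.3064 - 0.01*-25.8385 = -4.048
  y_2 = 3.9079 - 0.01*31.2631 = 3.5953
f(-4.048, 3.5953) = 3*(-4.048)^2 + 4*3.5953^2 = 100.8632


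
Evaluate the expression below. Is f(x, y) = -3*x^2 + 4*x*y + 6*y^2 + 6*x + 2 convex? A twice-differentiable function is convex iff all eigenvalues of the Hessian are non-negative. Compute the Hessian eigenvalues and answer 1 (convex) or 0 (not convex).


The Hessian of f(x,y) = -3*x^2 + 4*x*y + 6*y^2 + 6*x + 2 is:
H = [[-6, 4], [4, 12]]
Trace = -6 + 12 = 6
Determinant = -6*12 - (4)^2 = -88
Discriminant = (6)^2 - 4*-88 = 388.0
Eigenvalues: lambda_1 = -6.8489, lambda_2 = 12.8489
The function is not convex.

0


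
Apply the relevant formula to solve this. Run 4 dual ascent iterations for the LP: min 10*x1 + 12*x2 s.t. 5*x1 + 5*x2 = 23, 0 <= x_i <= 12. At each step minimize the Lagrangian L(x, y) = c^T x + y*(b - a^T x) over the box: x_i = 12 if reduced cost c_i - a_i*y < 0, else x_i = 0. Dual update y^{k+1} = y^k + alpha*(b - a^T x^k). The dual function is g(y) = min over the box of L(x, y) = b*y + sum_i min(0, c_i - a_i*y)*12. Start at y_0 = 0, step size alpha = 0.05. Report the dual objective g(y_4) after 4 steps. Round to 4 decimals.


Dual ascent for LP: min 10*x1 + 12*x2, 5*x1 + 5*x2 = 23, 0 <= x_i <= 12
Step 1: y^k = 0.0, reduced costs: (10.0, 12.0)
  x^k = (0.0, 0.0), subgradient = b - a^T x = 23.0
  y^{k+1} = 0.0 + 0.05*23.0 = 1.15
Step 2: y^k = 1.15, reduced costs: (4.25, 6.25)
  x^k = (0.0, 0.0), subgradient = b - a^T x = 23.0
  y^{k+1} = 1.15 + 0.05*23.0 = 2.3
Step 3: y^k = 2.3, reduced costs: (-1.5, 0.5)
  x^k = (12.0, 0.0), subgradient = b - a^T x = -37.0
  y^{k+1} = 2.3 + 0.05*-37.0 = 0.45
Step 4: y^k = 0.45, reduced costs: (7.75, 9.75)
  x^k = (0.0, 0.0), subgradient = b - a^T x = 23.0
  y^{k+1} = 0.45 + 0.05*23.0 = 1.6
Dual objective at y_4 = 1.6: reduced costs (2.0, 4.0), box minimizer x = (0.0, 0.0)
g(y_4) = b*y + (c1 - a1*y)*x1 + (c2 - a2*y)*x2 = 23*1.6 + 2.0*0.0 + 4.0*0.0 = 36.8 + 0.0 + 0.0 = 36.8


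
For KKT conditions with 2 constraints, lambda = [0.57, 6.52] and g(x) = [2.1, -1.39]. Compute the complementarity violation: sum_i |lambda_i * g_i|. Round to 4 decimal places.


KKT complementary slackness check:
lambda_1 * g_1 = 0.57 * 2.1 = 1.197
lambda_2 * g_2 = 6.52 * -1.39 = -9.0628
Total violation = 1.197 + 9.0628 = 10.2598


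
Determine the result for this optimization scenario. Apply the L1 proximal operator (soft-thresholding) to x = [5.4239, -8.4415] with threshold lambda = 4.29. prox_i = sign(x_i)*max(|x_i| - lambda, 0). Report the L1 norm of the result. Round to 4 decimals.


Soft-thresholding with lambda = 4.29:
prox(5.4239) = sign(5.4239)*max(|5.4239| - 4.29, 0) = 1.1339
prox(-8.4415) = sign(-8.4415)*max(|-8.4415| - 4.29, 0) = -4.1515
prox(x) = [1.1339, -4.1515]
||prox(x)||_1 = 1.1339 + 4.1515 = 5.2854


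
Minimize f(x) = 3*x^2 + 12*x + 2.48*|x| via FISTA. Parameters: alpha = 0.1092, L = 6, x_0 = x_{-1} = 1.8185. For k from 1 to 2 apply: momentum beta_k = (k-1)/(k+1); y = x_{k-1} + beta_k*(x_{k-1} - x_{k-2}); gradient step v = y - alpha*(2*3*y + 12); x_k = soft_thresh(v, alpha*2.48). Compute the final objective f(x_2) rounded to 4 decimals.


FISTA on f(x) = 3*x^2 + 12*x + 2.48*|x|
L = 6, alpha = 0.1092
Iteration 1: beta = 0.0, y = 1.8185 + 0.0*(1.8185 - 1.8185) = 1.8185
  grad(y) = 22.911, v = y - alpha*grad = -0.6834
  prox(v) = soft_thresh(-0.6834, 0.2708) = -0.4126
Iteration 2: beta = 0.3333, y = -0.4126 + 0.3333*(-0.4126 - 1.8185) = -1.1563
  grad(y) = 5.0625, v = y - alpha*grad = -1.7091
  prox(v) = soft_thresh(-1.7091, 0.2708) = -1.4383
f(x_2) = 3*(-1.4383)^2 + 12*(-1.4383) + 2.48*|-1.4383| = -7.4865


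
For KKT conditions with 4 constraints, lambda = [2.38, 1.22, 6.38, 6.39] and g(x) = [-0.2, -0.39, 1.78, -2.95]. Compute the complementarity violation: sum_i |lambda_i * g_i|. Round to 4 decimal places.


KKT complementary slackness check:
lambda_1 * g_1 = 2.38 * -0.2 = -0.476
lambda_2 * g_2 = 1.22 * -0.39 = -0.4758
lambda_3 * g_3 = 6.38 * 1.78 = 11.3564
lambda_4 * g_4 = 6.39 * -2.95 = -18.8505
Total violation = 0.476 + 0.4758 + 11.3564 + 18.8505 = 31.1587


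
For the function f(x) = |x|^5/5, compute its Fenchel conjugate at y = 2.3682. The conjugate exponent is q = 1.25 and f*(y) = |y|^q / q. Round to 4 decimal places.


The conjugate exponent q satisfies 1/p + 1/q = 1.
p = 5, so q = 5/(5 - 1) = 1.25
|y|^q = 2.3682^1.25 = 2.9378
f*(2.3682) = 2.9378 / 1.25 = 2.3502


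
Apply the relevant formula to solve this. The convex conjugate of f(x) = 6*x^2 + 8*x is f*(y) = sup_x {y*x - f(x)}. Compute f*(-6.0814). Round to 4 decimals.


f*(y) = sup_x {y*x - a*x^2 - b*x} = sup_x {(y-b)*x - a*x^2}
FOC: (y - b) - 2a*x = 0 => x* = (y - b)/(2a)
x* = (-6.0814 - 8)/(2*6) = -1.1735
f*(-6.0814) = (y-b)^2/(4a) = (-6.0814 - 8)^2/(4*6)
= 198.2858/24 = 8.2619


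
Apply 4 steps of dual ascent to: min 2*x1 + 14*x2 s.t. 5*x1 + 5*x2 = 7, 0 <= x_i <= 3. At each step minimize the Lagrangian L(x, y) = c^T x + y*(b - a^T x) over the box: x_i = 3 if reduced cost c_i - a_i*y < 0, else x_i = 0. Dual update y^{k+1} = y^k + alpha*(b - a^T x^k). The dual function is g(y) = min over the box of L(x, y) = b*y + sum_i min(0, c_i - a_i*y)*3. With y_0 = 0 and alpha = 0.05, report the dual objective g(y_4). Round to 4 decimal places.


Dual ascent for LP: min 2*x1 + 14*x2, 5*x1 + 5*x2 = 7, 0 <= x_i <= 3
Step 1: y^k = 0.0, reduced costs: (2.0, 14.0)
  x^k = (0.0, 0.0), subgradient = b - a^T x = 7.0
  y^{k+1} = 0.0 + 0.05*7.0 = 0.35
Step 2: y^k = 0.35, reduced costs: (0.25, 12.25)
  x^k = (0.0, 0.0), subgradient = b - a^T x = 7.0
  y^{k+1} = 0.35 + 0.05*7.0 = 0.7
Step 3: y^k = 0.7, reduced costs: (-1.5, 10.5)
  x^k = (3.0, 0.0), subgradient = b - a^T x = -8.0
  y^{k+1} = 0.7 + 0.05*-8.0 = 0.3
Step 4: y^k = 0.3, reduced costs: (0.5, 12.5)
  x^k = (0.0, 0.0), subgradient = b - a^T x = 7.0
  y^{k+1} = 0.3 + 0.05*7.0 = 0.65
Dual objective at y_4 = 0.65: reduced costs (-1.25, 10.75), box minimizer x = (3.0, 0.0)
g(y_4) = b*y + (c1 - a1*y)*x1 + (c2 - a2*y)*x2 = 7*0.65 + (-1.25)*3.0 + 10.75*0.0 = 4.55 - 3.75 + 0.0 = 0.8


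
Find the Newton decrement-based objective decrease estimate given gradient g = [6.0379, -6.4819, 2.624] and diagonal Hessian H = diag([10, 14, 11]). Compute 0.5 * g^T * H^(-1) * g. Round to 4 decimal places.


Step 1: H is diagonal, so H^(-1) * g = [0.6038, -0.463, 0.2385].
Step 2: g^T H^(-1) g = sum_i g_i^2 / H_ii
  = (6.0379)^2/10 + (-6.4819)^2/14 + (2.624)^2/11
  = 3.6456 + 3.0011 + 0.6259 = 7.2726
Step 3: Objective decrease = 0.5 * g^T H^(-1) g = 3.6363


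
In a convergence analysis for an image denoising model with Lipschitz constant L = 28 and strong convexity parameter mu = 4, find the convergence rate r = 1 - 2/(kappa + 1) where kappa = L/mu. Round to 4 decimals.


Step 1: Compute the condition number.
kappa = L/mu = 28/4 = 7.0
Step 2: Compute the convergence rate.
r = 1 - 2/(kappa + 1) = 1 - 2*mu/(L + mu) = (L - mu)/(L + mu) = 24/32 = 0.75


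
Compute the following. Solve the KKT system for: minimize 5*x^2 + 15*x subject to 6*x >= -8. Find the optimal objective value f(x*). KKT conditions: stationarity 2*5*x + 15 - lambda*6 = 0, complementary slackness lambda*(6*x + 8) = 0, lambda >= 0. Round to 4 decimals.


Step 1: Try lambda = 0 (constraint inactive).
x_unc = -15/(2*5) = -1.5
Check: 6*-1.5 = -9.0 < -8 -- violated!
Step 2: Constraint must be active: 6*x = -8
x* = -8/6 = -4/3 = -1.3333 (rounded; the exact value -4/3 is used below)
lambda = (2*5*(-4/3) + 15)/6 = 0.2778
Step 3: Compute optimal value.
f(x*) = 5*(-4/3)^2 + 15*(-4/3) = -11.1111


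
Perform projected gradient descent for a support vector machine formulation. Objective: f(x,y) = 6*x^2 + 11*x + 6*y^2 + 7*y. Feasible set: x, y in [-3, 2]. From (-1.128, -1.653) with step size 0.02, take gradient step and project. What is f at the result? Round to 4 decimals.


Step 1: Compute gradient at (-1.128, -1.653).
grad_x = 2*6*-1.128 + 11 = -2.536
grad_y = 2*6*-1.653 + 7 = -12.836
Step 2: Gradient step.
x_raw = -1.128 - 0.02*-2.536 = -1.0773
y_raw = -1.653 - 0.02*-12.836 = -1.3963
Step 3: Project onto [-3, 2].
x_proj = clip(-1.0773) = -1.0773
y_proj = clip(-1.3963) = -1.3963
Step 4: Evaluate f.
f(-1.0773, -1.3963) = -2.9633


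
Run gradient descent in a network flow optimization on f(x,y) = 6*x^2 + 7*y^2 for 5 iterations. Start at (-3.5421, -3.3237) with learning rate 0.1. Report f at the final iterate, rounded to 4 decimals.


Gradient descent on f(x,y) = 6*x^2 + 7*y^2.
Starting point: (-3.5421, -3.3237), alpha = 0.1
Step 1: grad_x = 2*6*-3.5421 = -42.5052, grad_y = 2*7*-3.3237 = -46.5318
  x_1 = -3.5421 - 0.1*-42.5052 = 0.7084
  y_1 = -3.3237 - 0.1*-46.5318 = 1.3295
Step 2: grad_x = 2*6*0.7084 = 8.501, grad_y = 2*7*1.3295 = 18.6127
  x_2 = 0.7084 - 0.1*8.501 = -0.1417
  y_2 = 1.3295 - 0.1*18.6127 = -0.5318
Step 3: grad_x = 2*6*-0.1417 = -1.7002, grad_y = 2*7*-0.5318 = -7.4451
  x_3 = -0.1417 - 0.1*-1.7002 = 0.0283
  y_3 = -0.5318 - 0.1*-7.4451 = 0.2127
Step 4: grad_x = 2*6*0.0283 = 0.34, grad_y = 2*7*0.2127 = 2.978
  x_4 = 0.0283 - 0.1*0.34 = -0.0057
  y_4 = 0.2127 - 0.1*2.978 = -0.0851
Step 5: grad_x = 2*6*-0.0057 = -0.068, grad_y = 2*7*-0.0851 = -1.1912
  x_5 = -0.0057 - 0.1*-0.068 = 0.0011
  y_5 = -0.0851 - 0.1*-1.1912 = 0.034
f(0.0011, 0.034) = 6*0.0011^2 + 7*0.034^2 = 0.0081


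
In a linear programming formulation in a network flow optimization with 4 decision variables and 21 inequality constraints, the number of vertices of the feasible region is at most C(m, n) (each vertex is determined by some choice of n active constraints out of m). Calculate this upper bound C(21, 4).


Each vertex corresponds to some choice of n active constraints out of m, so the number of vertices is at most C(m, n) = m! / (n!(m-n)!).
m = 21, n = 4
Numerator: 21 * 20 * 19 * 18
Denominator: 4! = 24
C(21, 4) = 5985


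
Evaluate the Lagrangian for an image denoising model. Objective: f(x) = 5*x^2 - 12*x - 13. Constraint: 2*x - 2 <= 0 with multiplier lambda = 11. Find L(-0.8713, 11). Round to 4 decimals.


Step 1: Evaluate f(x).
f(-0.8713) = 5*(-0.8713)^2 - 12*(-0.8713) - 13 = 1.2514
Step 2: Evaluate g(x).
g(-0.8713) = 2*-0.8713 - 2 = -3.7426
Step 3: Compute Lagrangian.
L = 1.2514 + 11*-3.7426 = -39.9172


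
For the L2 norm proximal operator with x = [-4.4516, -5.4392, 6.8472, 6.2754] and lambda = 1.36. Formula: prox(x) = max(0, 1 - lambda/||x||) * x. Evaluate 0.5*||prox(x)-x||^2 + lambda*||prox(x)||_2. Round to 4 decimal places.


Step 1: Compute ||x||.
||x|| = 11.6476
Step 2: Compute scaling factor.
scale = max(0, 1 - 1.36/11.6476) = 0.8832
Step 3: prox(x) = [-3.9318, -4.8041, 6.0477, 5.5427]
||prox(x)|| = 10.2876
Step 4: Proximal objective.
0.5*||prox-x||^2 = 0.9248
lambda*||prox|| = 13.9911
Total = 14.9159


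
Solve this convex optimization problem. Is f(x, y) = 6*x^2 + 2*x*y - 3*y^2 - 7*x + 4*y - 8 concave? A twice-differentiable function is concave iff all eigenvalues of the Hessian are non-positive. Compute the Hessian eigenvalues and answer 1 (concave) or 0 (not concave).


The Hessian of f(x,y) = 6*x^2 + 2*x*y - 3*y^2 - 7*x + 4*y - 8 is:
H = [[12, 2], [2, -6]]
Trace = 12 - 6 = 6
Determinant = 12*-6 - (2)^2 = -76
Discriminant = (6)^2 - 4*-76 = 340.0
Eigenvalues: lambda_1 = -6.2195, lambda_2 = 12.2195
The function is not concave.

0


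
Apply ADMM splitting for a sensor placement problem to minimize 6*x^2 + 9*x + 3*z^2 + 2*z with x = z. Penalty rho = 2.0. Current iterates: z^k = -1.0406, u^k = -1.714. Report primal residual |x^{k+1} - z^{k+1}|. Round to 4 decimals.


ADMM iteration with rho = 2.0, z^k = -1.0406, u^k = -1.714
Step 1: x-update.
Minimize 6*x^2 + 9*x + (2.0/2)*(x + 1.0406 - 1.714)^2
FOC: (2*6 + 2.0)*x = -9 + 2.0*(-1.0406 + 1.714)
x^{k+1} = -0.5467
Step 2: z-update.
Minimize 3*z^2 + 2*z + (2.0/2)*(-0.5467 - z - 1.714)^2
FOC: (2*3 + 2.0)*z = -2 + 2.0*(-0.5467 - 1.714)
z^{k+1} = -0.8152
Step 3: u-update.
u^{k+1} = -1.714 - 0.5467 + 0.8152 = -1.4455
Step 4: Primal residual = |-0.5467 + 0.8152| = 0.2685


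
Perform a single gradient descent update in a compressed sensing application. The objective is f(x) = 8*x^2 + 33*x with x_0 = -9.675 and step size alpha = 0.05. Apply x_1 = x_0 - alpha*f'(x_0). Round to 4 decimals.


We compute the gradient at x_0 and apply the update.
f'(x) = 16*x + 33
f'(-9.675) = 16*-9.675 + 33 = -121.8
x_1 = -9.675 - 0.05*-121.8 = -3.585


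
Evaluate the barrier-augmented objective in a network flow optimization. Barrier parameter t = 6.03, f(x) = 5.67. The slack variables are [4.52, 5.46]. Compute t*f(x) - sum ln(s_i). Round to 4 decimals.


Step 1: Compute log-barrier.
ln values: [1.5085, 1.6974]
phi = -(1.5085 + 1.6974) = -3.206
Step 2: Compute augmented objective.
t*f(x) = 6.03*5.67 = 34.1901
Total = 34.1901 - 3.206 = 30.9841


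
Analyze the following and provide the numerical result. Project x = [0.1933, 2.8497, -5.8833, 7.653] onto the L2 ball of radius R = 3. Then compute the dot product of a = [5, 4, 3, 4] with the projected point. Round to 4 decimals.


Step 1: Compute ||x|| (intermediates to 6 decimals).
||x|| = sqrt(0.1933^2 + 2.8497^2 + (-5.8833)^2 + 7.653^2) = 10.066766
Step 2: Project.
Since ||x|| > R, scale = R/||x|| = 3/10.066766 = 0.29801, proj(x) = scale * x
proj(x) = [0.057605, 0.849239, -1.753282, 2.280671]
Step 3: Dot product.
a^T * proj(x) = 5*0.057605 + 4*0.849239 + 3*(-1.753282) + 4*2.280671 = 7.5478


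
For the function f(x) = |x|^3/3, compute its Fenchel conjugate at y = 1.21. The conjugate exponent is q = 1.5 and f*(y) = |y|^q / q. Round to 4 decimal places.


The conjugate exponent q satisfies 1/p + 1/q = 1.
p = 3, so q = 3/(3 - 1) = 1.5
|y|^q = 1.21^1.5 = 1.331
f*(1.21) = 1.331 / 1.5 = 0.8873


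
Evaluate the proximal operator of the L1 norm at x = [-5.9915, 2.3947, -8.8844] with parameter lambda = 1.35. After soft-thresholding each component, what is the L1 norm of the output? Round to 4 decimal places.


Soft-thresholding with lambda = 1.35:
prox(-5.9915) = sign(-5.9915)*max(|-5.9915| - 1.35, 0) = -4.6415
prox(2.3947) = sign(2.3947)*max(|2.3947| - 1.35, 0) = 1.0447
prox(-8.8844) = sign(-8.8844)*max(|-8.8844| - 1.35, 0) = -7.5344
prox(x) = [-4.6415, 1.0447, -7.5344]
||prox(x)||_1 = 4.6415 + 1.0447 + 7.5344 = 13.2206


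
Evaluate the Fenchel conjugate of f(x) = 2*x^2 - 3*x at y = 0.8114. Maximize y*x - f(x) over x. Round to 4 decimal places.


f*(y) = sup_x {y*x - a*x^2 - b*x} = sup_x {(y-b)*x - a*x^2}
FOC: (y - b) - 2a*x = 0 => x* = (y - b)/(2a)
x* = (0.8114 + 3)/(2*2) = 0.9529
f*(0.8114) = (y-b)^2/(4a) = (0.8114 + 3)^2/(4*2)
= 14.5268/8 = 1.8158


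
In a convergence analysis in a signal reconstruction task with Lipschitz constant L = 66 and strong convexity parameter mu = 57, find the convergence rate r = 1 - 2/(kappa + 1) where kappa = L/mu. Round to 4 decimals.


Step 1: Compute the condition number.
kappa = L/mu = 66/57 = 1.1579
Step 2: Compute the convergence rate.
r = 1 - 2/(kappa + 1) = 1 - 2*mu/(L + mu) = (L - mu)/(L + mu) = 9/123 = 0.0732


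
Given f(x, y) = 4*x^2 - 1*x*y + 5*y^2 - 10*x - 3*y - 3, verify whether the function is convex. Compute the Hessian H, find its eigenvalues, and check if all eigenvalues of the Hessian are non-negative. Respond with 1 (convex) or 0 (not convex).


The Hessian of f(x,y) = 4*x^2 - 1*x*y + 5*y^2 - 10*x - 3*y - 3 is:
H = [[8, -1], [-1, 10]]
Trace = 8 + 10 = 18
Determinant = 8*10 - (-1)^2 = 79
Discriminant = (18)^2 - 4*79 = 8.0
Eigenvalues: lambda_1 = 7.5858, lambda_2 = 10.4142
The function is convex.

1


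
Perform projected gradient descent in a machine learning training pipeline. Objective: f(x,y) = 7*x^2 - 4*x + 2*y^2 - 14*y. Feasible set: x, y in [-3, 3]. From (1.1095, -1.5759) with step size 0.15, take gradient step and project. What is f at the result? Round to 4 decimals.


Step 1: Compute gradient at (1.1095, -1.5759).
grad_x = 2*7*1.1095 - 4 = 11.533
grad_y = 2*2*-1.5759 - 14 = -20.3036
Step 2: Gradient step.
x_raw = 1.1095 - 0.15*11.533 = -0.6205
y_raw = -1.5759 - 0.15*-20.3036 = 1.4696
Step 3: Project onto [-3, 3].
x_proj = clip(-0.6205) = -0.6205
y_proj = clip(1.4696) = 1.4696
Step 4: Evaluate f.
f(-0.6205, 1.4696) = -11.0788


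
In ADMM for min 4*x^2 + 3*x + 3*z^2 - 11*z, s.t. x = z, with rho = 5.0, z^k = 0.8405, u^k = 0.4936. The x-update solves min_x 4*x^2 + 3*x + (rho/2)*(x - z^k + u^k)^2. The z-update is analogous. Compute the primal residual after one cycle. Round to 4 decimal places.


ADMM iteration with rho = 5.0, z^k = 0.8405, u^k = 0.4936
Step 1: x-update.
Minimize 4*x^2 + 3*x + (5.0/2)*(x - 0.8405 + 0.4936)^2
FOC: (2*4 + 5.0)*x = -3 + 5.0*(0.8405 - 0.4936)
x^{k+1} = -0.0973
Step 2: z-update.
Minimize 3*z^2 - 11*z + (5.0/2)*(-0.0973 - z + 0.4936)^2
FOC: (2*3 + 5.0)*z = 11 + 5.0*(-0.0973 + 0.4936)
z^{k+1} = 1.1801
Step 3: u-update.
u^{k+1} = 0.4936 - 0.0973 - 1.1801 = -0.7839
Step 4: Primal residual = |-0.0973 - 1.1801| = 1.2775


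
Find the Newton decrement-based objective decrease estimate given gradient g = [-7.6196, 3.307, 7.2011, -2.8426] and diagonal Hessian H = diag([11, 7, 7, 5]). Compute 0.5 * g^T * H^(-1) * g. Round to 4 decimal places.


Step 1: H is diagonal, so H^(-1) * g = [-0.6927, 0.4724, 1.0287, -0.5685].
Step 2: g^T H^(-1) g = sum_i g_i^2 / H_ii
  = (-7.6196)^2/11 + (3.307)^2/7 + (7.2011)^2/7 + (-2.8426)^2/5
  = 5.278 + 1.5623 + 7.408 + 1.6161 = 15.8644
Step 3: Objective decrease = 0.5 * g^T H^(-1) g = 7.9322


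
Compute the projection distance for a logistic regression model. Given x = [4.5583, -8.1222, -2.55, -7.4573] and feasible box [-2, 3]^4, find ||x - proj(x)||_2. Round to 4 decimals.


Project each component onto [-2, 3].
clip(4.5583) = 3.0, clip(-8.1222) = -2.0, clip(-2.55) = -2.0, clip(-7.4573) = -2.0
Projection = [3.0, -2.0, -2.0, -2.0]
Squared diffs: [2.4283, 37.4813, 0.3025, 29.7821]
Distance = sqrt(69.9942) = 8.3663


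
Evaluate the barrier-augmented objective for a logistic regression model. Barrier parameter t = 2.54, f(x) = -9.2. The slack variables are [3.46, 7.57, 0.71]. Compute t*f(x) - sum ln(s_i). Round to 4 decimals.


Step 1: Compute log-barrier.
ln values: [1.2413, 2.0242, -0.3425]
phi = -(1.2413 + 2.0242 - 0.3425) = -2.923
Step 2: Compute augmented objective.
t*f(x) = 2.54*-9.2 = -23.368
Total = -23.368 - 2.923 = -26.291


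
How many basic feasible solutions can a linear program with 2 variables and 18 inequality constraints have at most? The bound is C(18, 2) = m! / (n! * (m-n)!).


Each vertex corresponds to some choice of n active constraints out of m, so the number of vertices is at most C(m, n) = m! / (n!(m-n)!).
m = 18, n = 2
Numerator: 18 * 17
Denominator: 2! = 2
C(18, 2) = 153


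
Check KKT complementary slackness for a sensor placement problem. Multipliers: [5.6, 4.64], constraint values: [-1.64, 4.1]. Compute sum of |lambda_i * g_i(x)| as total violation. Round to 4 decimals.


KKT complementary slackness check:
lambda_1 * g_1 = 5.6 * -1.64 = -9.184
lambda_2 * g_2 = 4.64 * 4.1 = 19.024
Total violation = 9.184 + 19.024 = 28.208


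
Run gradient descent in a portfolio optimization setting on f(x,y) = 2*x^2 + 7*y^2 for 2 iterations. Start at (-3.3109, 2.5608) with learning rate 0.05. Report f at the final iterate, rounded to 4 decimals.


Gradient descent on f(x,y) = 2*x^2 + 7*y^2.
Starting point: (-3.3109, 2.5608), alpha = 0.05
Step 1: grad_x = 2*2*-3.3109 = -13.2436, grad_y = 2*7*2.5608 = 35.8512
  x_1 = -3.3109 - 0.05*-13.2436 = -2.6487
  y_1 = 2.5608 - 0.05*35.8512 = 0.7682
Step 2: grad_x = 2*2*-2.6487 = -10.5949, grad_y = 2*7*0.7682 = 10.7554
  x_2 = -2.6487 - 0.05*-10.5949 = -2.119
  y_2 = 0.7682 - 0.05*10.7554 = 0.2305
f(-2.119, 0.2305) = 2*(-2.119)^2 + 7*0.2305^2 = 9.3519


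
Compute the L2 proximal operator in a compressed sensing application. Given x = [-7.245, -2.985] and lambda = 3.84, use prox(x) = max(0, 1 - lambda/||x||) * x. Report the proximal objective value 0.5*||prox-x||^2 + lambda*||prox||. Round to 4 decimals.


Step 1: Compute ||x||.
||x|| = 7.8358
Step 2: Compute scaling factor.
scale = max(0, 1 - 3.84/7.8358) = 0.5099
Step 3: prox(x) = [-3.6945, -1.5222]
||prox(x)|| = 3.9958
Step 4: Proximal objective.
0.5*||prox-x||^2 = 7.3728
lambda*||prox|| = 15.3439
Total = 22.7168


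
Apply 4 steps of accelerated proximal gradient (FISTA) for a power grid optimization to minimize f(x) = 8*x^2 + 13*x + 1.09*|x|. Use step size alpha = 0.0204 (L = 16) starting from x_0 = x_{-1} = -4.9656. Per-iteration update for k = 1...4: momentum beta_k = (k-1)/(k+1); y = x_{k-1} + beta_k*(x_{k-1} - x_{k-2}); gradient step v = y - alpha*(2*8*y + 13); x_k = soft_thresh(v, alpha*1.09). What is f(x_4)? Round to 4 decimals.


FISTA on f(x) = 8*x^2 + 13*x + 1.09*|x|
L = 16, alpha = 0.0204
Iteration 1: beta = 0.0, y = -4.9656 + 0.0*(-4.9656 + 4.9656) = -4.9656
  grad(y) = -66.4496, v = y - alpha*grad = -3.61
  prox(v) = soft_thresh(-3.61, 0.0222) = -3.5878
Iteration 2: beta = 0.3333, y = -3.5878 + 0.3333*(-3.5878 + 4.9656) = -3.1285
  grad(y) = -37.0564, v = y - alpha*grad = -2.3726
  prox(v) = soft_thresh(-2.3726, 0.0222) = -2.3503
Iteration 3: beta = 0.5, y = -2.3503 + 0.5*(-2.3503 + 3.5878) = -1.7316
  grad(y) = -14.7058, v = y - alpha*grad = -1.4316
  prox(v) = soft_thresh(-1.4316, 0.0222) = -1.4094
Iteration 4: beta = 0.6, y = -1.4094 + 0.6*(-1.4094 + 2.3503) = -0.8448
  grad(y) = -0.5168, v = y - alpha*grad = -0.8343
  prox(v) = soft_thresh(-0.8343, 0.0222) = -0.812
f(x_4) = 8*(-0.812)^2 + 13*(-0.812) + 1.09*|-0.812| = -4.3961
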